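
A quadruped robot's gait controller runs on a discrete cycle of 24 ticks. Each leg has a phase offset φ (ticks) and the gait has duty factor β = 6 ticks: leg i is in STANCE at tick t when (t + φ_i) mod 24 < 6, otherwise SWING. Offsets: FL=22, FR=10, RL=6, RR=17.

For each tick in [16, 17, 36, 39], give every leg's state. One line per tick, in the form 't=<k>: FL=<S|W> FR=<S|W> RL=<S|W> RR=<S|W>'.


t=16: FL=W FR=S RL=W RR=W
t=17: FL=W FR=S RL=W RR=W
t=36: FL=W FR=W RL=W RR=S
t=39: FL=W FR=S RL=W RR=W

t=16: phase=(14,2,22,9) vs β=6 → FL=W FR=S RL=W RR=W
t=17: phase=(15,3,23,10) vs β=6 → FL=W FR=S RL=W RR=W
t=36: phase=(10,22,18,5) vs β=6 → FL=W FR=W RL=W RR=S
t=39: phase=(13,1,21,8) vs β=6 → FL=W FR=S RL=W RR=W


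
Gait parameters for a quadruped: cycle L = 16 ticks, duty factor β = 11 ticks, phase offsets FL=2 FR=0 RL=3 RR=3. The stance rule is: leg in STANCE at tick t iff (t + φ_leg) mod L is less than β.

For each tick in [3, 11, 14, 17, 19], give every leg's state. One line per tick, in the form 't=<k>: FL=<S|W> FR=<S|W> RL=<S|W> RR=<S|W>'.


t=3: FL=S FR=S RL=S RR=S
t=11: FL=W FR=W RL=W RR=W
t=14: FL=S FR=W RL=S RR=S
t=17: FL=S FR=S RL=S RR=S
t=19: FL=S FR=S RL=S RR=S

t=3: phase=(5,3,6,6) vs β=11 → FL=S FR=S RL=S RR=S
t=11: phase=(13,11,14,14) vs β=11 → FL=W FR=W RL=W RR=W
t=14: phase=(0,14,1,1) vs β=11 → FL=S FR=W RL=S RR=S
t=17: phase=(3,1,4,4) vs β=11 → FL=S FR=S RL=S RR=S
t=19: phase=(5,3,6,6) vs β=11 → FL=S FR=S RL=S RR=S


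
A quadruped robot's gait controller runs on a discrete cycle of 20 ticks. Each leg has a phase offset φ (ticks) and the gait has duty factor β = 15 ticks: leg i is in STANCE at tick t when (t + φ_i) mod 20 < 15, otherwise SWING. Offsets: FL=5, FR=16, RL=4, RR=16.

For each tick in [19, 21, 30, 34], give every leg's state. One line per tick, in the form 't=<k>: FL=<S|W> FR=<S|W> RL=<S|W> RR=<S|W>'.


t=19: FL=S FR=W RL=S RR=W
t=21: FL=S FR=W RL=S RR=W
t=30: FL=W FR=S RL=S RR=S
t=34: FL=W FR=S RL=W RR=S

t=19: phase=(4,15,3,15) vs β=15 → FL=S FR=W RL=S RR=W
t=21: phase=(6,17,5,17) vs β=15 → FL=S FR=W RL=S RR=W
t=30: phase=(15,6,14,6) vs β=15 → FL=W FR=S RL=S RR=S
t=34: phase=(19,10,18,10) vs β=15 → FL=W FR=S RL=W RR=S


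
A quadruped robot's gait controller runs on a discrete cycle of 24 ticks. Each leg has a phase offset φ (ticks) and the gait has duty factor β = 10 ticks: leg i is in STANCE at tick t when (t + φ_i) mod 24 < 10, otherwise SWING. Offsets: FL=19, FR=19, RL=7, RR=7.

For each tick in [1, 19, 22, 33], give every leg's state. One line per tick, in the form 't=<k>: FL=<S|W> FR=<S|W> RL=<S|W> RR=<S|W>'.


t=1: FL=W FR=W RL=S RR=S
t=19: FL=W FR=W RL=S RR=S
t=22: FL=W FR=W RL=S RR=S
t=33: FL=S FR=S RL=W RR=W

t=1: phase=(20,20,8,8) vs β=10 → FL=W FR=W RL=S RR=S
t=19: phase=(14,14,2,2) vs β=10 → FL=W FR=W RL=S RR=S
t=22: phase=(17,17,5,5) vs β=10 → FL=W FR=W RL=S RR=S
t=33: phase=(4,4,16,16) vs β=10 → FL=S FR=S RL=W RR=W


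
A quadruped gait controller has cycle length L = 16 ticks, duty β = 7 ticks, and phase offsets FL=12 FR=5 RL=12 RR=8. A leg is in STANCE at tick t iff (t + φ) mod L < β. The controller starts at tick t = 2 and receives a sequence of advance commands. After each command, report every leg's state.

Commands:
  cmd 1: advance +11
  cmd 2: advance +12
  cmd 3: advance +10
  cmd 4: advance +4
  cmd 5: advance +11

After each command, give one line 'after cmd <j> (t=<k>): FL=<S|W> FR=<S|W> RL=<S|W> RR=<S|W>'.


after cmd 1 (t=13): FL=W FR=S RL=W RR=S
after cmd 2 (t=25): FL=S FR=W RL=S RR=S
after cmd 3 (t=35): FL=W FR=W RL=W RR=W
after cmd 4 (t=39): FL=S FR=W RL=S RR=W
after cmd 5 (t=50): FL=W FR=W RL=W RR=W

start t=2: FL=W FR=W RL=W RR=W
cmd 1: advance +11 → t=13, phase=(9,2,9,5) → FL=W FR=S RL=W RR=S
cmd 2: advance +12 → t=25, phase=(5,14,5,1) → FL=S FR=W RL=S RR=S
cmd 3: advance +10 → t=35, phase=(15,8,15,11) → FL=W FR=W RL=W RR=W
cmd 4: advance +4 → t=39, phase=(3,12,3,15) → FL=S FR=W RL=S RR=W
cmd 5: advance +11 → t=50, phase=(14,7,14,10) → FL=W FR=W RL=W RR=W


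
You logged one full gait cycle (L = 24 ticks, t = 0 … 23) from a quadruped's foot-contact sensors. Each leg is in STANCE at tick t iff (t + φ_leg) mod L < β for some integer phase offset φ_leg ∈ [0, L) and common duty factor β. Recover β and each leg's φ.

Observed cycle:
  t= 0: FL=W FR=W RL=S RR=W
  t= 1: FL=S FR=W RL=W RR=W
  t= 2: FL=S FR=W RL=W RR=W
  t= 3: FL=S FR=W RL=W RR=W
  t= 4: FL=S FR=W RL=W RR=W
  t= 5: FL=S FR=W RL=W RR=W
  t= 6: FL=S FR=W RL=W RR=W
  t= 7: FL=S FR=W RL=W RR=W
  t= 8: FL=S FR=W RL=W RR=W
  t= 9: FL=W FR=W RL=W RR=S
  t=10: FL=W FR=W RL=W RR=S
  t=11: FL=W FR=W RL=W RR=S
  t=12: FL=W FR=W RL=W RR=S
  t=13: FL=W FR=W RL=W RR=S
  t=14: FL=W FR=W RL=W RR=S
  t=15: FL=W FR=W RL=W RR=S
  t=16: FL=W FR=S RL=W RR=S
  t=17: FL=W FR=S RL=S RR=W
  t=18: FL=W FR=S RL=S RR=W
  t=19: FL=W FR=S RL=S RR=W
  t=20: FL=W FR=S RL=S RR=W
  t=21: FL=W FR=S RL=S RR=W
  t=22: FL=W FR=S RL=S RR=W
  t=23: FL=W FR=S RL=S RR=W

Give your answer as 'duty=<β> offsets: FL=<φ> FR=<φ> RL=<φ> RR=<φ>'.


duty=8 offsets: FL=23 FR=8 RL=7 RR=15

duty β = stance ticks per leg = 8
FL: stance ticks = 8; W→S at t=1 → φ=23
FR: stance ticks = 8; W→S at t=16 → φ=8
RL: stance ticks = 8; W→S at t=17 → φ=7
RR: stance ticks = 8; W→S at t=9 → φ=15


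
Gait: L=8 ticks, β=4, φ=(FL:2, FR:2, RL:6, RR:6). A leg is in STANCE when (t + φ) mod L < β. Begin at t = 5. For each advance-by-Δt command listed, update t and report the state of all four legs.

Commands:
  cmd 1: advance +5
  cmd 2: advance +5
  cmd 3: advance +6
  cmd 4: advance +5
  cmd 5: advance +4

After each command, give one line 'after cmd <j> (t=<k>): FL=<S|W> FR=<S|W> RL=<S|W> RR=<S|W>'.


start t=5: FL=W FR=W RL=S RR=S
cmd 1: advance +5 → t=10, phase=(4,4,0,0) → FL=W FR=W RL=S RR=S
cmd 2: advance +5 → t=15, phase=(1,1,5,5) → FL=S FR=S RL=W RR=W
cmd 3: advance +6 → t=21, phase=(7,7,3,3) → FL=W FR=W RL=S RR=S
cmd 4: advance +5 → t=26, phase=(4,4,0,0) → FL=W FR=W RL=S RR=S
cmd 5: advance +4 → t=30, phase=(0,0,4,4) → FL=S FR=S RL=W RR=W

after cmd 1 (t=10): FL=W FR=W RL=S RR=S
after cmd 2 (t=15): FL=S FR=S RL=W RR=W
after cmd 3 (t=21): FL=W FR=W RL=S RR=S
after cmd 4 (t=26): FL=W FR=W RL=S RR=S
after cmd 5 (t=30): FL=S FR=S RL=W RR=W


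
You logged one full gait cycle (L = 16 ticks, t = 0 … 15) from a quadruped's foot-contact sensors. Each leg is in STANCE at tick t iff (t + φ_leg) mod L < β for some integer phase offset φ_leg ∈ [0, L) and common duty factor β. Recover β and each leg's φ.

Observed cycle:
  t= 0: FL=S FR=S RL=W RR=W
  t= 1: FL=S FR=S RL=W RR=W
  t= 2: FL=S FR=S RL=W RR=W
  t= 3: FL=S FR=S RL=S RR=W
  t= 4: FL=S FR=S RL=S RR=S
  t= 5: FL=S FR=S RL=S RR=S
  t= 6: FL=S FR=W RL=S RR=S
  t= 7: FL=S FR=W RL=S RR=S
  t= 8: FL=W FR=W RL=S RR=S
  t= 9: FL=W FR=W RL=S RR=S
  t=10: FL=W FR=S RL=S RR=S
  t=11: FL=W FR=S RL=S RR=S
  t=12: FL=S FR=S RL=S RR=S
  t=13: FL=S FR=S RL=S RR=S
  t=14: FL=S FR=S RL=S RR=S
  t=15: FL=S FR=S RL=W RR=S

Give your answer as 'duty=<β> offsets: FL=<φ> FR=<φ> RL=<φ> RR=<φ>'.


duty=12 offsets: FL=4 FR=6 RL=13 RR=12

duty β = stance ticks per leg = 12
FL: stance ticks = 12; W→S at t=12 → φ=4
FR: stance ticks = 12; W→S at t=10 → φ=6
RL: stance ticks = 12; W→S at t=3 → φ=13
RR: stance ticks = 12; W→S at t=4 → φ=12


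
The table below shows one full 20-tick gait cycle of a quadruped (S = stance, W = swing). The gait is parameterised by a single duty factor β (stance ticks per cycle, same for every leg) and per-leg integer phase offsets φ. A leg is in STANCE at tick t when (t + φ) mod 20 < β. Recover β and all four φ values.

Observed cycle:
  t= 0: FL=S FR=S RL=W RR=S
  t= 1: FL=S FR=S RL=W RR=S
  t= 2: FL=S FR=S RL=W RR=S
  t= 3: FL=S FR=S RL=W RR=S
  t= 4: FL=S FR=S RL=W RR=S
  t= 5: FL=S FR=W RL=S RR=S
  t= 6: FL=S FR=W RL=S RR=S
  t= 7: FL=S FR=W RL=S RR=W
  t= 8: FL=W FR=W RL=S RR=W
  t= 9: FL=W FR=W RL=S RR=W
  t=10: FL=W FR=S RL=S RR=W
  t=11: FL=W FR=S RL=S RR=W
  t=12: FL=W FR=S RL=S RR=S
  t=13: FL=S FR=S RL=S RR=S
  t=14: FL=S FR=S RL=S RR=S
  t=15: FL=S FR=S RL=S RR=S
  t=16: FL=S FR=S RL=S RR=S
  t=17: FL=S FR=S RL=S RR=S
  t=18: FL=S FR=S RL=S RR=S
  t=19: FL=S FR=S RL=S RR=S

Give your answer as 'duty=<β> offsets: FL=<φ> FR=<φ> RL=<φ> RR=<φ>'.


duty=15 offsets: FL=7 FR=10 RL=15 RR=8

duty β = stance ticks per leg = 15
FL: stance ticks = 15; W→S at t=13 → φ=7
FR: stance ticks = 15; W→S at t=10 → φ=10
RL: stance ticks = 15; W→S at t=5 → φ=15
RR: stance ticks = 15; W→S at t=12 → φ=8


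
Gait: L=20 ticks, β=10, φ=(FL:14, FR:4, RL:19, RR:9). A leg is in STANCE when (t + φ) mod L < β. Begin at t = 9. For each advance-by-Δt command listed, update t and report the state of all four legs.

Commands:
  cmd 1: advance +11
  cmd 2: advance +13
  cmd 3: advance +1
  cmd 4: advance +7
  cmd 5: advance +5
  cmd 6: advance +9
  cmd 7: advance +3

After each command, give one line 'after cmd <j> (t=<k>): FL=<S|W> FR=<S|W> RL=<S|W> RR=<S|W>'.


start t=9: FL=S FR=W RL=S RR=W
cmd 1: advance +11 → t=20, phase=(14,4,19,9) → FL=W FR=S RL=W RR=S
cmd 2: advance +13 → t=33, phase=(7,17,12,2) → FL=S FR=W RL=W RR=S
cmd 3: advance +1 → t=34, phase=(8,18,13,3) → FL=S FR=W RL=W RR=S
cmd 4: advance +7 → t=41, phase=(15,5,0,10) → FL=W FR=S RL=S RR=W
cmd 5: advance +5 → t=46, phase=(0,10,5,15) → FL=S FR=W RL=S RR=W
cmd 6: advance +9 → t=55, phase=(9,19,14,4) → FL=S FR=W RL=W RR=S
cmd 7: advance +3 → t=58, phase=(12,2,17,7) → FL=W FR=S RL=W RR=S

after cmd 1 (t=20): FL=W FR=S RL=W RR=S
after cmd 2 (t=33): FL=S FR=W RL=W RR=S
after cmd 3 (t=34): FL=S FR=W RL=W RR=S
after cmd 4 (t=41): FL=W FR=S RL=S RR=W
after cmd 5 (t=46): FL=S FR=W RL=S RR=W
after cmd 6 (t=55): FL=S FR=W RL=W RR=S
after cmd 7 (t=58): FL=W FR=S RL=W RR=S


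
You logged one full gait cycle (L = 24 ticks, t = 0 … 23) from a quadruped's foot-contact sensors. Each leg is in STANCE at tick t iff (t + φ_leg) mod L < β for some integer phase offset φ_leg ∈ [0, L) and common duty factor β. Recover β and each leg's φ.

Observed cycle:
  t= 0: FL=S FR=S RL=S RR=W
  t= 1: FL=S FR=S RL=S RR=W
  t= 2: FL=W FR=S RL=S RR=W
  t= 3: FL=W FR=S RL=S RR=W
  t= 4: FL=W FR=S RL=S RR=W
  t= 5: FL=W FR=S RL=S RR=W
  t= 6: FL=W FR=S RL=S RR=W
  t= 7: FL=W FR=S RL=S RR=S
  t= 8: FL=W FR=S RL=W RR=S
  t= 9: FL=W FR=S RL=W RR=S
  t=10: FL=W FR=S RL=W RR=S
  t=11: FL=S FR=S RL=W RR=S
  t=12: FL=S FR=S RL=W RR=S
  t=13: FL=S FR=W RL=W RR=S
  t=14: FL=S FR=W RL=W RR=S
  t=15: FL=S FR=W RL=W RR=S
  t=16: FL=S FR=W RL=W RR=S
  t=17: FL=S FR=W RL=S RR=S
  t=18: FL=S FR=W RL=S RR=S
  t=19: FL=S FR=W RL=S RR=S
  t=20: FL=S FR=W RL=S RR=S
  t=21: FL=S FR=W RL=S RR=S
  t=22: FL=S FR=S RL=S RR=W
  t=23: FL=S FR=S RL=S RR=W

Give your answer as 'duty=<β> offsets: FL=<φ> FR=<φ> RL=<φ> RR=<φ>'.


duty β = stance ticks per leg = 15
FL: stance ticks = 15; W→S at t=11 → φ=13
FR: stance ticks = 15; W→S at t=22 → φ=2
RL: stance ticks = 15; W→S at t=17 → φ=7
RR: stance ticks = 15; W→S at t=7 → φ=17

duty=15 offsets: FL=13 FR=2 RL=7 RR=17


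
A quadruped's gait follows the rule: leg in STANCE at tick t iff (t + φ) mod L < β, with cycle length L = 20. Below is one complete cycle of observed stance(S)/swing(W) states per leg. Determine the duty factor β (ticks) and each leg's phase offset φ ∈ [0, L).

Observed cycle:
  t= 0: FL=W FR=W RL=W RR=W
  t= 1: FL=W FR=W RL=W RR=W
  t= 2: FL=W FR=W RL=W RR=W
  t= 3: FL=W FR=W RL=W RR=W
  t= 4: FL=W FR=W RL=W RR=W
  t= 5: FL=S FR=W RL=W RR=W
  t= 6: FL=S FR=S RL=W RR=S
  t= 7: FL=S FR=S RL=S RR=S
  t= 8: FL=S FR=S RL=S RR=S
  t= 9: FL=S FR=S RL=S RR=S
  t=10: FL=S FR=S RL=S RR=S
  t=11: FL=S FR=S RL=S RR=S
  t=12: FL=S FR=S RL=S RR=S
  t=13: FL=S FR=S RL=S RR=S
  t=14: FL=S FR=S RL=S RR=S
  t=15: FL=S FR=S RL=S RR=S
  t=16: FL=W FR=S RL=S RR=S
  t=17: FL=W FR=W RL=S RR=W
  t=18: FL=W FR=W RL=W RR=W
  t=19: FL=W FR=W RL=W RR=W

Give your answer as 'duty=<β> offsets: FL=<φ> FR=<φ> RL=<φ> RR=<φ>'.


duty=11 offsets: FL=15 FR=14 RL=13 RR=14

duty β = stance ticks per leg = 11
FL: stance ticks = 11; W→S at t=5 → φ=15
FR: stance ticks = 11; W→S at t=6 → φ=14
RL: stance ticks = 11; W→S at t=7 → φ=13
RR: stance ticks = 11; W→S at t=6 → φ=14


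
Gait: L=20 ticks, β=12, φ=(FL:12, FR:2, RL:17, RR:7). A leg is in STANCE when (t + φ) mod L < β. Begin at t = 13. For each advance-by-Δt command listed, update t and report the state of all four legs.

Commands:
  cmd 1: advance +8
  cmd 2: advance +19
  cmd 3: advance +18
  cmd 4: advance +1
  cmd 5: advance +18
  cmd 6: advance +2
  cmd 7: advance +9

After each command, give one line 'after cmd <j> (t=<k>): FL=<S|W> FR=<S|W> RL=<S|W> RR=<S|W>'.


after cmd 1 (t=21): FL=W FR=S RL=W RR=S
after cmd 2 (t=40): FL=W FR=S RL=W RR=S
after cmd 3 (t=58): FL=S FR=S RL=W RR=S
after cmd 4 (t=59): FL=S FR=S RL=W RR=S
after cmd 5 (t=77): FL=S FR=W RL=W RR=S
after cmd 6 (t=79): FL=S FR=S RL=W RR=S
after cmd 7 (t=88): FL=S FR=S RL=S RR=W

start t=13: FL=S FR=W RL=S RR=S
cmd 1: advance +8 → t=21, phase=(13,3,18,8) → FL=W FR=S RL=W RR=S
cmd 2: advance +19 → t=40, phase=(12,2,17,7) → FL=W FR=S RL=W RR=S
cmd 3: advance +18 → t=58, phase=(10,0,15,5) → FL=S FR=S RL=W RR=S
cmd 4: advance +1 → t=59, phase=(11,1,16,6) → FL=S FR=S RL=W RR=S
cmd 5: advance +18 → t=77, phase=(9,19,14,4) → FL=S FR=W RL=W RR=S
cmd 6: advance +2 → t=79, phase=(11,1,16,6) → FL=S FR=S RL=W RR=S
cmd 7: advance +9 → t=88, phase=(0,10,5,15) → FL=S FR=S RL=S RR=W


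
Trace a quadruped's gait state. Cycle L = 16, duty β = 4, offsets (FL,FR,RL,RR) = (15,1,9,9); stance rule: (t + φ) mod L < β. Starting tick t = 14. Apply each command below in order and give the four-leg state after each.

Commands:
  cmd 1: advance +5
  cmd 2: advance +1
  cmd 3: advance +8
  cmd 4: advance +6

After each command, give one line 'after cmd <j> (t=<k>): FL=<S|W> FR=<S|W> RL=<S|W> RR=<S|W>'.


start t=14: FL=W FR=W RL=W RR=W
cmd 1: advance +5 → t=19, phase=(2,4,12,12) → FL=S FR=W RL=W RR=W
cmd 2: advance +1 → t=20, phase=(3,5,13,13) → FL=S FR=W RL=W RR=W
cmd 3: advance +8 → t=28, phase=(11,13,5,5) → FL=W FR=W RL=W RR=W
cmd 4: advance +6 → t=34, phase=(1,3,11,11) → FL=S FR=S RL=W RR=W

after cmd 1 (t=19): FL=S FR=W RL=W RR=W
after cmd 2 (t=20): FL=S FR=W RL=W RR=W
after cmd 3 (t=28): FL=W FR=W RL=W RR=W
after cmd 4 (t=34): FL=S FR=S RL=W RR=W


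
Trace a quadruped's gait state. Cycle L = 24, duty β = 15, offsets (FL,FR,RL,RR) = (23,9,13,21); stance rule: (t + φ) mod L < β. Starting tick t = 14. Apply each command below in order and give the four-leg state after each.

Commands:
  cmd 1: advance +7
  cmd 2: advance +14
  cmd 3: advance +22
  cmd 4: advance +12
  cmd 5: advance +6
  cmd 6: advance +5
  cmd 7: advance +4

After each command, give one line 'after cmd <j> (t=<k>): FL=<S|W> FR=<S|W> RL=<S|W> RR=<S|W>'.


after cmd 1 (t=21): FL=W FR=S RL=S RR=W
after cmd 2 (t=35): FL=S FR=W RL=S RR=S
after cmd 3 (t=57): FL=S FR=W RL=W RR=S
after cmd 4 (t=69): FL=W FR=S RL=S RR=W
after cmd 5 (t=75): FL=S FR=S RL=W RR=S
after cmd 6 (t=80): FL=S FR=W RL=W RR=S
after cmd 7 (t=84): FL=S FR=W RL=S RR=S

start t=14: FL=S FR=W RL=S RR=S
cmd 1: advance +7 → t=21, phase=(20,6,10,18) → FL=W FR=S RL=S RR=W
cmd 2: advance +14 → t=35, phase=(10,20,0,8) → FL=S FR=W RL=S RR=S
cmd 3: advance +22 → t=57, phase=(8,18,22,6) → FL=S FR=W RL=W RR=S
cmd 4: advance +12 → t=69, phase=(20,6,10,18) → FL=W FR=S RL=S RR=W
cmd 5: advance +6 → t=75, phase=(2,12,16,0) → FL=S FR=S RL=W RR=S
cmd 6: advance +5 → t=80, phase=(7,17,21,5) → FL=S FR=W RL=W RR=S
cmd 7: advance +4 → t=84, phase=(11,21,1,9) → FL=S FR=W RL=S RR=S


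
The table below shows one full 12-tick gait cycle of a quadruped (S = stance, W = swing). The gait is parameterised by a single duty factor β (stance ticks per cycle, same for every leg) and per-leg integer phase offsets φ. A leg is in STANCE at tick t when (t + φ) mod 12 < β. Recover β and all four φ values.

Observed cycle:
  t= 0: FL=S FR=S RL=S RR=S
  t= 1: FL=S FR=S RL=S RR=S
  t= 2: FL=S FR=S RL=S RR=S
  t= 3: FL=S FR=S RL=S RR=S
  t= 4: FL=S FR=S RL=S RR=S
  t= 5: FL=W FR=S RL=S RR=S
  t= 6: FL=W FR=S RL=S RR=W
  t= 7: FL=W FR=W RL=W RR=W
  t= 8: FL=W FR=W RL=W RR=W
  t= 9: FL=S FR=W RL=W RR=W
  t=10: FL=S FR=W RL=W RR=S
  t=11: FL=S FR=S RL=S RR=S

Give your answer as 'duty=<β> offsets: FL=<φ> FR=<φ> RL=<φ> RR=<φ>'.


duty β = stance ticks per leg = 8
FL: stance ticks = 8; W→S at t=9 → φ=3
FR: stance ticks = 8; W→S at t=11 → φ=1
RL: stance ticks = 8; W→S at t=11 → φ=1
RR: stance ticks = 8; W→S at t=10 → φ=2

duty=8 offsets: FL=3 FR=1 RL=1 RR=2


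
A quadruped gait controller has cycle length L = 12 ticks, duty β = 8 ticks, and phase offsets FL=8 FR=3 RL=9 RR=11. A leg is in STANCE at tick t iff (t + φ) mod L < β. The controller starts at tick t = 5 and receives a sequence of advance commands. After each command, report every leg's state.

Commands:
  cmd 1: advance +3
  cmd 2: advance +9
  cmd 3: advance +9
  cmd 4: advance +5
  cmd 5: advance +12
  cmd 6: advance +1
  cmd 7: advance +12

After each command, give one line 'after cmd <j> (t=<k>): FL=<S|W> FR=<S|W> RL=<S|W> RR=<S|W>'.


start t=5: FL=S FR=W RL=S RR=S
cmd 1: advance +3 → t=8, phase=(4,11,5,7) → FL=S FR=W RL=S RR=S
cmd 2: advance +9 → t=17, phase=(1,8,2,4) → FL=S FR=W RL=S RR=S
cmd 3: advance +9 → t=26, phase=(10,5,11,1) → FL=W FR=S RL=W RR=S
cmd 4: advance +5 → t=31, phase=(3,10,4,6) → FL=S FR=W RL=S RR=S
cmd 5: advance +12 → t=43, phase=(3,10,4,6) → FL=S FR=W RL=S RR=S
cmd 6: advance +1 → t=44, phase=(4,11,5,7) → FL=S FR=W RL=S RR=S
cmd 7: advance +12 → t=56, phase=(4,11,5,7) → FL=S FR=W RL=S RR=S

after cmd 1 (t=8): FL=S FR=W RL=S RR=S
after cmd 2 (t=17): FL=S FR=W RL=S RR=S
after cmd 3 (t=26): FL=W FR=S RL=W RR=S
after cmd 4 (t=31): FL=S FR=W RL=S RR=S
after cmd 5 (t=43): FL=S FR=W RL=S RR=S
after cmd 6 (t=44): FL=S FR=W RL=S RR=S
after cmd 7 (t=56): FL=S FR=W RL=S RR=S


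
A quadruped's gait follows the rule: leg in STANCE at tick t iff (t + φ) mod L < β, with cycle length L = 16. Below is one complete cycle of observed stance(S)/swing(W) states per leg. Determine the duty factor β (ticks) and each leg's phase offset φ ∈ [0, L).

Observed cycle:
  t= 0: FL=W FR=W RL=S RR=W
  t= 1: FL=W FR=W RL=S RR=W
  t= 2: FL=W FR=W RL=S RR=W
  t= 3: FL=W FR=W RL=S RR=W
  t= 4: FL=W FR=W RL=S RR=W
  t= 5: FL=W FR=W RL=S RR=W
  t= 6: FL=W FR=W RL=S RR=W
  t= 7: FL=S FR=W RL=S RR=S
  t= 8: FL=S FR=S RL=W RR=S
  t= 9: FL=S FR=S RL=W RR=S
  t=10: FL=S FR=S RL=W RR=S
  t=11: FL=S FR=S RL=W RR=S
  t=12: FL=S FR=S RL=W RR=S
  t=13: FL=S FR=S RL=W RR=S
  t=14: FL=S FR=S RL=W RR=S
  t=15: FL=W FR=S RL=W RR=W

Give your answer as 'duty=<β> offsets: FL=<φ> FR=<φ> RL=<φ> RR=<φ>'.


duty β = stance ticks per leg = 8
FL: stance ticks = 8; W→S at t=7 → φ=9
FR: stance ticks = 8; W→S at t=8 → φ=8
RL: stance ticks = 8; W→S at t=0 → φ=0
RR: stance ticks = 8; W→S at t=7 → φ=9

duty=8 offsets: FL=9 FR=8 RL=0 RR=9


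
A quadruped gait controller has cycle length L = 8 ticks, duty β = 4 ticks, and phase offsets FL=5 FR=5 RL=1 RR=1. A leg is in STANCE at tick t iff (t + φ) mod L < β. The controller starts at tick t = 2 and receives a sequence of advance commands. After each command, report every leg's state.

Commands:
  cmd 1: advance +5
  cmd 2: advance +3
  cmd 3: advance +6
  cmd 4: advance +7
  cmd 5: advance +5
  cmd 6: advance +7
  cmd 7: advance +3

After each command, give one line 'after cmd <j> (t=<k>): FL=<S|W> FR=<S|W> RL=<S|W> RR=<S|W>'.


start t=2: FL=W FR=W RL=S RR=S
cmd 1: advance +5 → t=7, phase=(4,4,0,0) → FL=W FR=W RL=S RR=S
cmd 2: advance +3 → t=10, phase=(7,7,3,3) → FL=W FR=W RL=S RR=S
cmd 3: advance +6 → t=16, phase=(5,5,1,1) → FL=W FR=W RL=S RR=S
cmd 4: advance +7 → t=23, phase=(4,4,0,0) → FL=W FR=W RL=S RR=S
cmd 5: advance +5 → t=28, phase=(1,1,5,5) → FL=S FR=S RL=W RR=W
cmd 6: advance +7 → t=35, phase=(0,0,4,4) → FL=S FR=S RL=W RR=W
cmd 7: advance +3 → t=38, phase=(3,3,7,7) → FL=S FR=S RL=W RR=W

after cmd 1 (t=7): FL=W FR=W RL=S RR=S
after cmd 2 (t=10): FL=W FR=W RL=S RR=S
after cmd 3 (t=16): FL=W FR=W RL=S RR=S
after cmd 4 (t=23): FL=W FR=W RL=S RR=S
after cmd 5 (t=28): FL=S FR=S RL=W RR=W
after cmd 6 (t=35): FL=S FR=S RL=W RR=W
after cmd 7 (t=38): FL=S FR=S RL=W RR=W


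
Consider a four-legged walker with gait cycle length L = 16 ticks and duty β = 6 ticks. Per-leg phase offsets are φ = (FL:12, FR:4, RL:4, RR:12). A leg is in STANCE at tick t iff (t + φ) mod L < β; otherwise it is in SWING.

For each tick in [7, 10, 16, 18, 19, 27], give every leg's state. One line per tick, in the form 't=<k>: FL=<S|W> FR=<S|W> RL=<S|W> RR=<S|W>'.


t=7: phase=(3,11,11,3) vs β=6 → FL=S FR=W RL=W RR=S
t=10: phase=(6,14,14,6) vs β=6 → FL=W FR=W RL=W RR=W
t=16: phase=(12,4,4,12) vs β=6 → FL=W FR=S RL=S RR=W
t=18: phase=(14,6,6,14) vs β=6 → FL=W FR=W RL=W RR=W
t=19: phase=(15,7,7,15) vs β=6 → FL=W FR=W RL=W RR=W
t=27: phase=(7,15,15,7) vs β=6 → FL=W FR=W RL=W RR=W

t=7: FL=S FR=W RL=W RR=S
t=10: FL=W FR=W RL=W RR=W
t=16: FL=W FR=S RL=S RR=W
t=18: FL=W FR=W RL=W RR=W
t=19: FL=W FR=W RL=W RR=W
t=27: FL=W FR=W RL=W RR=W


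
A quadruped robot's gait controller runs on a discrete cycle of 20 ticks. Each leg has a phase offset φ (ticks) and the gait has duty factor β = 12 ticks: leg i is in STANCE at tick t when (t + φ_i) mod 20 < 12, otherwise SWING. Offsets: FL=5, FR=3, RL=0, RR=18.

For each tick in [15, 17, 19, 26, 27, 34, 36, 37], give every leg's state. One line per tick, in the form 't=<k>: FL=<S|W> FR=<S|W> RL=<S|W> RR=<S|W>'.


t=15: FL=S FR=W RL=W RR=W
t=17: FL=S FR=S RL=W RR=W
t=19: FL=S FR=S RL=W RR=W
t=26: FL=S FR=S RL=S RR=S
t=27: FL=W FR=S RL=S RR=S
t=34: FL=W FR=W RL=W RR=W
t=36: FL=S FR=W RL=W RR=W
t=37: FL=S FR=S RL=W RR=W

t=15: phase=(0,18,15,13) vs β=12 → FL=S FR=W RL=W RR=W
t=17: phase=(2,0,17,15) vs β=12 → FL=S FR=S RL=W RR=W
t=19: phase=(4,2,19,17) vs β=12 → FL=S FR=S RL=W RR=W
t=26: phase=(11,9,6,4) vs β=12 → FL=S FR=S RL=S RR=S
t=27: phase=(12,10,7,5) vs β=12 → FL=W FR=S RL=S RR=S
t=34: phase=(19,17,14,12) vs β=12 → FL=W FR=W RL=W RR=W
t=36: phase=(1,19,16,14) vs β=12 → FL=S FR=W RL=W RR=W
t=37: phase=(2,0,17,15) vs β=12 → FL=S FR=S RL=W RR=W


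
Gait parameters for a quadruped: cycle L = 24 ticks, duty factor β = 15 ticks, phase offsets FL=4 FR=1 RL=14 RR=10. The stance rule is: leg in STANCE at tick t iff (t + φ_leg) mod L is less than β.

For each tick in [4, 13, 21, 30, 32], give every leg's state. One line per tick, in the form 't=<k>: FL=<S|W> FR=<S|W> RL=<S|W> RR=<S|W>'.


t=4: phase=(8,5,18,14) vs β=15 → FL=S FR=S RL=W RR=S
t=13: phase=(17,14,3,23) vs β=15 → FL=W FR=S RL=S RR=W
t=21: phase=(1,22,11,7) vs β=15 → FL=S FR=W RL=S RR=S
t=30: phase=(10,7,20,16) vs β=15 → FL=S FR=S RL=W RR=W
t=32: phase=(12,9,22,18) vs β=15 → FL=S FR=S RL=W RR=W

t=4: FL=S FR=S RL=W RR=S
t=13: FL=W FR=S RL=S RR=W
t=21: FL=S FR=W RL=S RR=S
t=30: FL=S FR=S RL=W RR=W
t=32: FL=S FR=S RL=W RR=W


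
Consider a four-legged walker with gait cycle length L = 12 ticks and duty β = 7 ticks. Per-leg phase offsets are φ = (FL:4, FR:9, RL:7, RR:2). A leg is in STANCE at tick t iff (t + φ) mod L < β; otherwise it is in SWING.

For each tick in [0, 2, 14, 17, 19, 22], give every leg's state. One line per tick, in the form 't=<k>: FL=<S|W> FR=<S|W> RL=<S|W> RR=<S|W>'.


t=0: phase=(4,9,7,2) vs β=7 → FL=S FR=W RL=W RR=S
t=2: phase=(6,11,9,4) vs β=7 → FL=S FR=W RL=W RR=S
t=14: phase=(6,11,9,4) vs β=7 → FL=S FR=W RL=W RR=S
t=17: phase=(9,2,0,7) vs β=7 → FL=W FR=S RL=S RR=W
t=19: phase=(11,4,2,9) vs β=7 → FL=W FR=S RL=S RR=W
t=22: phase=(2,7,5,0) vs β=7 → FL=S FR=W RL=S RR=S

t=0: FL=S FR=W RL=W RR=S
t=2: FL=S FR=W RL=W RR=S
t=14: FL=S FR=W RL=W RR=S
t=17: FL=W FR=S RL=S RR=W
t=19: FL=W FR=S RL=S RR=W
t=22: FL=S FR=W RL=S RR=S


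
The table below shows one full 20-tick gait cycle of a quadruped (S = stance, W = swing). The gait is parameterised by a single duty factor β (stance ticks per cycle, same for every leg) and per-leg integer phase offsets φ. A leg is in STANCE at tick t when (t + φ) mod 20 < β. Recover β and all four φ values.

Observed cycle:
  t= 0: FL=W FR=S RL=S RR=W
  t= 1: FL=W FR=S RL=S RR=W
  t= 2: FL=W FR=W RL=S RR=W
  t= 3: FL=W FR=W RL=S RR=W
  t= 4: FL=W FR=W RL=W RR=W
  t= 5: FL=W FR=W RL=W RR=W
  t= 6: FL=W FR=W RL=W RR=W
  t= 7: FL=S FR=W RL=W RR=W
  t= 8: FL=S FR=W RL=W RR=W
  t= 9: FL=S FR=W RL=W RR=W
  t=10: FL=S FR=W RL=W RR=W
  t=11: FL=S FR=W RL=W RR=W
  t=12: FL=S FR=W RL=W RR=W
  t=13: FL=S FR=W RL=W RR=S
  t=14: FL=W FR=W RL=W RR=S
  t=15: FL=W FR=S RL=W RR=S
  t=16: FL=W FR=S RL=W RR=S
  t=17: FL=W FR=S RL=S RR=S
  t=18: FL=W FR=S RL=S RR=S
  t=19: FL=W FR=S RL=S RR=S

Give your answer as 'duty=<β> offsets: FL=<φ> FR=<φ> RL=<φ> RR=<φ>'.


duty β = stance ticks per leg = 7
FL: stance ticks = 7; W→S at t=7 → φ=13
FR: stance ticks = 7; W→S at t=15 → φ=5
RL: stance ticks = 7; W→S at t=17 → φ=3
RR: stance ticks = 7; W→S at t=13 → φ=7

duty=7 offsets: FL=13 FR=5 RL=3 RR=7


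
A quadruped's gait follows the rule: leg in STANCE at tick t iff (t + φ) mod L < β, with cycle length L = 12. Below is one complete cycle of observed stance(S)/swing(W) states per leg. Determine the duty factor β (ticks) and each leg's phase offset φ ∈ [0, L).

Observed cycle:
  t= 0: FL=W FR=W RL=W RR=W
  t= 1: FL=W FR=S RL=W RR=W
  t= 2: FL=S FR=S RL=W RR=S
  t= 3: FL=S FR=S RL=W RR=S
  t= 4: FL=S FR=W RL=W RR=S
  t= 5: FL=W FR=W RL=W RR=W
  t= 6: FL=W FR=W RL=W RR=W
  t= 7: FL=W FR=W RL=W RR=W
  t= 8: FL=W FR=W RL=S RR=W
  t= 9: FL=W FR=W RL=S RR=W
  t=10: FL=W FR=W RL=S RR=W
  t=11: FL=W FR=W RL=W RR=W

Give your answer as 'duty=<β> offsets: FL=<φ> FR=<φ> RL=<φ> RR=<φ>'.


duty β = stance ticks per leg = 3
FL: stance ticks = 3; W→S at t=2 → φ=10
FR: stance ticks = 3; W→S at t=1 → φ=11
RL: stance ticks = 3; W→S at t=8 → φ=4
RR: stance ticks = 3; W→S at t=2 → φ=10

duty=3 offsets: FL=10 FR=11 RL=4 RR=10


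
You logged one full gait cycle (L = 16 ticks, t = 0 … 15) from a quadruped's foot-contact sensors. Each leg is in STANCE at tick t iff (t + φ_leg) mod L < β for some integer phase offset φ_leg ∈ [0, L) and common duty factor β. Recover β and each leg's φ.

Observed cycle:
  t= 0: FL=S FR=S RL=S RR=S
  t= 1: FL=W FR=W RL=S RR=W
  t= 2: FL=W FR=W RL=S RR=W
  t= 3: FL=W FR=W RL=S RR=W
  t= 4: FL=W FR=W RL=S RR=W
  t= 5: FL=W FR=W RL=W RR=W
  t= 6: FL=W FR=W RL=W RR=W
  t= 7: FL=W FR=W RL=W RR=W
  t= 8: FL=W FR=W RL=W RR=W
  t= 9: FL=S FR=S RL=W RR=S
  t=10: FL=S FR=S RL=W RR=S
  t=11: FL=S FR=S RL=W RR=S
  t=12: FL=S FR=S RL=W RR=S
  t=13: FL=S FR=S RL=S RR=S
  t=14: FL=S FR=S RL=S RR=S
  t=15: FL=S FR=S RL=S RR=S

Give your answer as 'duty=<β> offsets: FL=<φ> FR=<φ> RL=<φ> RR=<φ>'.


duty=8 offsets: FL=7 FR=7 RL=3 RR=7

duty β = stance ticks per leg = 8
FL: stance ticks = 8; W→S at t=9 → φ=7
FR: stance ticks = 8; W→S at t=9 → φ=7
RL: stance ticks = 8; W→S at t=13 → φ=3
RR: stance ticks = 8; W→S at t=9 → φ=7


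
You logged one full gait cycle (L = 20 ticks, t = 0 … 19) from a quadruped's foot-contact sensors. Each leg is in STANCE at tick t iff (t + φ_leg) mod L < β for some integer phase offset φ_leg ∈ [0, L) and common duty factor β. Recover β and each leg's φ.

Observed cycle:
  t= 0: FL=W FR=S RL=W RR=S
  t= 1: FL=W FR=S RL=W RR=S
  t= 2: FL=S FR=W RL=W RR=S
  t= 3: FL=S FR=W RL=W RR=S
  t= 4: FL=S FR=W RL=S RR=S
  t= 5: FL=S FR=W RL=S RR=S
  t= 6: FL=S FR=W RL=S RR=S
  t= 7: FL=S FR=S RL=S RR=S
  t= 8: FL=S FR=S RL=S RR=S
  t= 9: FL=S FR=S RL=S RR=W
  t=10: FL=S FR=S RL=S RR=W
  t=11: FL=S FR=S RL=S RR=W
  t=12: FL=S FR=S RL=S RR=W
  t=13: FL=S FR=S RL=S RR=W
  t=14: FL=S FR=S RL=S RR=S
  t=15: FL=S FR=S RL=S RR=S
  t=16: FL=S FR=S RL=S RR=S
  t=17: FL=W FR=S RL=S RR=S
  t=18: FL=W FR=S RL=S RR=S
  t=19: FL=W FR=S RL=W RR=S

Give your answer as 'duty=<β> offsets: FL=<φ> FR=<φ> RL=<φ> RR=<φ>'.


duty β = stance ticks per leg = 15
FL: stance ticks = 15; W→S at t=2 → φ=18
FR: stance ticks = 15; W→S at t=7 → φ=13
RL: stance ticks = 15; W→S at t=4 → φ=16
RR: stance ticks = 15; W→S at t=14 → φ=6

duty=15 offsets: FL=18 FR=13 RL=16 RR=6


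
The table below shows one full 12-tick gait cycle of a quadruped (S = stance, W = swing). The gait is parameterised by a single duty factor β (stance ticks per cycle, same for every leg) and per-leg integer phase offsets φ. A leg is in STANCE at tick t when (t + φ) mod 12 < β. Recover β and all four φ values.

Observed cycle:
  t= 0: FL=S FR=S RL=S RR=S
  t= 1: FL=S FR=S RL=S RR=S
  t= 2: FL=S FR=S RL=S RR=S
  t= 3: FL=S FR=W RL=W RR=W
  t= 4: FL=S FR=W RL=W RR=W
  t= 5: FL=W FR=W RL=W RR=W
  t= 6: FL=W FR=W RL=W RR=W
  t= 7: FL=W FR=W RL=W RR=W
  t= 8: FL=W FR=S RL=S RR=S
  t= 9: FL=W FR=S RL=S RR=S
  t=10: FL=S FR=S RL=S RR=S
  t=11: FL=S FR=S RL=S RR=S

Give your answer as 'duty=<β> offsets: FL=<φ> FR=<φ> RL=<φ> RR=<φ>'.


duty=7 offsets: FL=2 FR=4 RL=4 RR=4

duty β = stance ticks per leg = 7
FL: stance ticks = 7; W→S at t=10 → φ=2
FR: stance ticks = 7; W→S at t=8 → φ=4
RL: stance ticks = 7; W→S at t=8 → φ=4
RR: stance ticks = 7; W→S at t=8 → φ=4


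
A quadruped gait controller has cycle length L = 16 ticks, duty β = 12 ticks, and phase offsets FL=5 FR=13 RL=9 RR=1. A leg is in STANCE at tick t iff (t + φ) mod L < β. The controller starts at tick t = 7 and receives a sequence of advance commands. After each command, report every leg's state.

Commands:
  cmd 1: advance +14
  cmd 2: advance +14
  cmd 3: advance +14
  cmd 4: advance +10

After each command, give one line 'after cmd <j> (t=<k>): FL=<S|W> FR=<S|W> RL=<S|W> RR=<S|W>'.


after cmd 1 (t=21): FL=S FR=S RL=W RR=S
after cmd 2 (t=35): FL=S FR=S RL=W RR=S
after cmd 3 (t=49): FL=S FR=W RL=S RR=S
after cmd 4 (t=59): FL=S FR=S RL=S RR=W

start t=7: FL=W FR=S RL=S RR=S
cmd 1: advance +14 → t=21, phase=(10,2,14,6) → FL=S FR=S RL=W RR=S
cmd 2: advance +14 → t=35, phase=(8,0,12,4) → FL=S FR=S RL=W RR=S
cmd 3: advance +14 → t=49, phase=(6,14,10,2) → FL=S FR=W RL=S RR=S
cmd 4: advance +10 → t=59, phase=(0,8,4,12) → FL=S FR=S RL=S RR=W


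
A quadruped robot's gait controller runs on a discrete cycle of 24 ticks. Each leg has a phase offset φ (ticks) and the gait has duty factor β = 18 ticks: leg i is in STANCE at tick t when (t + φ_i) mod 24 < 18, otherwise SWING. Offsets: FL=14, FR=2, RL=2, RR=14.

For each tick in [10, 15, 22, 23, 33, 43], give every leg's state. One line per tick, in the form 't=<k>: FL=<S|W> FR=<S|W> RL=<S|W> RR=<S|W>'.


t=10: FL=S FR=S RL=S RR=S
t=15: FL=S FR=S RL=S RR=S
t=22: FL=S FR=S RL=S RR=S
t=23: FL=S FR=S RL=S RR=S
t=33: FL=W FR=S RL=S RR=W
t=43: FL=S FR=W RL=W RR=S

t=10: phase=(0,12,12,0) vs β=18 → FL=S FR=S RL=S RR=S
t=15: phase=(5,17,17,5) vs β=18 → FL=S FR=S RL=S RR=S
t=22: phase=(12,0,0,12) vs β=18 → FL=S FR=S RL=S RR=S
t=23: phase=(13,1,1,13) vs β=18 → FL=S FR=S RL=S RR=S
t=33: phase=(23,11,11,23) vs β=18 → FL=W FR=S RL=S RR=W
t=43: phase=(9,21,21,9) vs β=18 → FL=S FR=W RL=W RR=S


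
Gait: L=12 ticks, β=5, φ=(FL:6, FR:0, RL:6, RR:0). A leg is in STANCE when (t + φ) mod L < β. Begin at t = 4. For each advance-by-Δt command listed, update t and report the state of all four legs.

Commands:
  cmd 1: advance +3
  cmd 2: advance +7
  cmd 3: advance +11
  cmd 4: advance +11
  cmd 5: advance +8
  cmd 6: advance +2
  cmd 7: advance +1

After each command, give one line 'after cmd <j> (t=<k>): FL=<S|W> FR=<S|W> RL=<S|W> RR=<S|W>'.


start t=4: FL=W FR=S RL=W RR=S
cmd 1: advance +3 → t=7, phase=(1,7,1,7) → FL=S FR=W RL=S RR=W
cmd 2: advance +7 → t=14, phase=(8,2,8,2) → FL=W FR=S RL=W RR=S
cmd 3: advance +11 → t=25, phase=(7,1,7,1) → FL=W FR=S RL=W RR=S
cmd 4: advance +11 → t=36, phase=(6,0,6,0) → FL=W FR=S RL=W RR=S
cmd 5: advance +8 → t=44, phase=(2,8,2,8) → FL=S FR=W RL=S RR=W
cmd 6: advance +2 → t=46, phase=(4,10,4,10) → FL=S FR=W RL=S RR=W
cmd 7: advance +1 → t=47, phase=(5,11,5,11) → FL=W FR=W RL=W RR=W

after cmd 1 (t=7): FL=S FR=W RL=S RR=W
after cmd 2 (t=14): FL=W FR=S RL=W RR=S
after cmd 3 (t=25): FL=W FR=S RL=W RR=S
after cmd 4 (t=36): FL=W FR=S RL=W RR=S
after cmd 5 (t=44): FL=S FR=W RL=S RR=W
after cmd 6 (t=46): FL=S FR=W RL=S RR=W
after cmd 7 (t=47): FL=W FR=W RL=W RR=W


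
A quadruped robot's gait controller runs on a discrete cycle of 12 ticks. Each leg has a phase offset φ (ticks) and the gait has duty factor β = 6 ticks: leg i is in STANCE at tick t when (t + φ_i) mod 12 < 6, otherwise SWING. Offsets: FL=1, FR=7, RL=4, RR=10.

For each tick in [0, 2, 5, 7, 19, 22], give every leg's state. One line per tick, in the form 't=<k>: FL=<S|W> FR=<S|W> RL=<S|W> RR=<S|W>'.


t=0: FL=S FR=W RL=S RR=W
t=2: FL=S FR=W RL=W RR=S
t=5: FL=W FR=S RL=W RR=S
t=7: FL=W FR=S RL=W RR=S
t=19: FL=W FR=S RL=W RR=S
t=22: FL=W FR=S RL=S RR=W

t=0: phase=(1,7,4,10) vs β=6 → FL=S FR=W RL=S RR=W
t=2: phase=(3,9,6,0) vs β=6 → FL=S FR=W RL=W RR=S
t=5: phase=(6,0,9,3) vs β=6 → FL=W FR=S RL=W RR=S
t=7: phase=(8,2,11,5) vs β=6 → FL=W FR=S RL=W RR=S
t=19: phase=(8,2,11,5) vs β=6 → FL=W FR=S RL=W RR=S
t=22: phase=(11,5,2,8) vs β=6 → FL=W FR=S RL=S RR=W


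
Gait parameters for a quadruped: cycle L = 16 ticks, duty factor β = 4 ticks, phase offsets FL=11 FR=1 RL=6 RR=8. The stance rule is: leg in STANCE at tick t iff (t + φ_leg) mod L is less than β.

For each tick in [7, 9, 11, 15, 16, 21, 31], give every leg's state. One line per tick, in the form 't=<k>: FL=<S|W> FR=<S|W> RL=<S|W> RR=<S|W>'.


t=7: FL=S FR=W RL=W RR=W
t=9: FL=W FR=W RL=W RR=S
t=11: FL=W FR=W RL=S RR=S
t=15: FL=W FR=S RL=W RR=W
t=16: FL=W FR=S RL=W RR=W
t=21: FL=S FR=W RL=W RR=W
t=31: FL=W FR=S RL=W RR=W

t=7: phase=(2,8,13,15) vs β=4 → FL=S FR=W RL=W RR=W
t=9: phase=(4,10,15,1) vs β=4 → FL=W FR=W RL=W RR=S
t=11: phase=(6,12,1,3) vs β=4 → FL=W FR=W RL=S RR=S
t=15: phase=(10,0,5,7) vs β=4 → FL=W FR=S RL=W RR=W
t=16: phase=(11,1,6,8) vs β=4 → FL=W FR=S RL=W RR=W
t=21: phase=(0,6,11,13) vs β=4 → FL=S FR=W RL=W RR=W
t=31: phase=(10,0,5,7) vs β=4 → FL=W FR=S RL=W RR=W


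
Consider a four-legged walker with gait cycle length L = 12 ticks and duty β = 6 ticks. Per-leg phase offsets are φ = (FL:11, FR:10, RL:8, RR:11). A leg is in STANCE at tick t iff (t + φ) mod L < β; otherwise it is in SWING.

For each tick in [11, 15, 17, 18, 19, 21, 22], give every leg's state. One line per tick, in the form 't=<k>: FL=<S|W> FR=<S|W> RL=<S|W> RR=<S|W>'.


t=11: phase=(10,9,7,10) vs β=6 → FL=W FR=W RL=W RR=W
t=15: phase=(2,1,11,2) vs β=6 → FL=S FR=S RL=W RR=S
t=17: phase=(4,3,1,4) vs β=6 → FL=S FR=S RL=S RR=S
t=18: phase=(5,4,2,5) vs β=6 → FL=S FR=S RL=S RR=S
t=19: phase=(6,5,3,6) vs β=6 → FL=W FR=S RL=S RR=W
t=21: phase=(8,7,5,8) vs β=6 → FL=W FR=W RL=S RR=W
t=22: phase=(9,8,6,9) vs β=6 → FL=W FR=W RL=W RR=W

t=11: FL=W FR=W RL=W RR=W
t=15: FL=S FR=S RL=W RR=S
t=17: FL=S FR=S RL=S RR=S
t=18: FL=S FR=S RL=S RR=S
t=19: FL=W FR=S RL=S RR=W
t=21: FL=W FR=W RL=S RR=W
t=22: FL=W FR=W RL=W RR=W


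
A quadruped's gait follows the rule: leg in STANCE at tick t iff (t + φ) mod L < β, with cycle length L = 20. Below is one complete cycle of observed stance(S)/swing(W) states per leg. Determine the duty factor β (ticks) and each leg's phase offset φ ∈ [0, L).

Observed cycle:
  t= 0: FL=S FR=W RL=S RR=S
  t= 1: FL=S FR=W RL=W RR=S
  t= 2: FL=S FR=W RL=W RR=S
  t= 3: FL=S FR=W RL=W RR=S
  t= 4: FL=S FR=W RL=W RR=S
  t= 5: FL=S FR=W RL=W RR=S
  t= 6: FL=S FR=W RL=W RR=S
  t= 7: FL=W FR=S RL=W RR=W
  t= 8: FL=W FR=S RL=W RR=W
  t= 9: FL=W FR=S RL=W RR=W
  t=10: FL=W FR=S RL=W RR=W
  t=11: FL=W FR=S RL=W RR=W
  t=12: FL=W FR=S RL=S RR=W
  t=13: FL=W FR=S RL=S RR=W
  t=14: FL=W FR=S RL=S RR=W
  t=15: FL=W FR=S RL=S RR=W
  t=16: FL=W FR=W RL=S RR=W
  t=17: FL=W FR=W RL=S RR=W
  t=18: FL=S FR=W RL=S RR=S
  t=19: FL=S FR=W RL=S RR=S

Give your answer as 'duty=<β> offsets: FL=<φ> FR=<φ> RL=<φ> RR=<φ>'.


duty β = stance ticks per leg = 9
FL: stance ticks = 9; W→S at t=18 → φ=2
FR: stance ticks = 9; W→S at t=7 → φ=13
RL: stance ticks = 9; W→S at t=12 → φ=8
RR: stance ticks = 9; W→S at t=18 → φ=2

duty=9 offsets: FL=2 FR=13 RL=8 RR=2


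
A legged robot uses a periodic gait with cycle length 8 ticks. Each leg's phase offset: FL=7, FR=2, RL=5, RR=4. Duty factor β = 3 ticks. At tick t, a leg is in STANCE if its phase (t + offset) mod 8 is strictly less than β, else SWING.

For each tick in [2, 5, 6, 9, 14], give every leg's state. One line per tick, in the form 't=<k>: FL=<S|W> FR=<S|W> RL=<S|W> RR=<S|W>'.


t=2: phase=(1,4,7,6) vs β=3 → FL=S FR=W RL=W RR=W
t=5: phase=(4,7,2,1) vs β=3 → FL=W FR=W RL=S RR=S
t=6: phase=(5,0,3,2) vs β=3 → FL=W FR=S RL=W RR=S
t=9: phase=(0,3,6,5) vs β=3 → FL=S FR=W RL=W RR=W
t=14: phase=(5,0,3,2) vs β=3 → FL=W FR=S RL=W RR=S

t=2: FL=S FR=W RL=W RR=W
t=5: FL=W FR=W RL=S RR=S
t=6: FL=W FR=S RL=W RR=S
t=9: FL=S FR=W RL=W RR=W
t=14: FL=W FR=S RL=W RR=S


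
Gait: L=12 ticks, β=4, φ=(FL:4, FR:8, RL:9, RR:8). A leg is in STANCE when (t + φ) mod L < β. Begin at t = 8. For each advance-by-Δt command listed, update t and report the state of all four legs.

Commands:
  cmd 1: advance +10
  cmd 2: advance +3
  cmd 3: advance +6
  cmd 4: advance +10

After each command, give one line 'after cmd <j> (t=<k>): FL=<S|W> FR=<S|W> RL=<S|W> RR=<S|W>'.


start t=8: FL=S FR=W RL=W RR=W
cmd 1: advance +10 → t=18, phase=(10,2,3,2) → FL=W FR=S RL=S RR=S
cmd 2: advance +3 → t=21, phase=(1,5,6,5) → FL=S FR=W RL=W RR=W
cmd 3: advance +6 → t=27, phase=(7,11,0,11) → FL=W FR=W RL=S RR=W
cmd 4: advance +10 → t=37, phase=(5,9,10,9) → FL=W FR=W RL=W RR=W

after cmd 1 (t=18): FL=W FR=S RL=S RR=S
after cmd 2 (t=21): FL=S FR=W RL=W RR=W
after cmd 3 (t=27): FL=W FR=W RL=S RR=W
after cmd 4 (t=37): FL=W FR=W RL=W RR=W


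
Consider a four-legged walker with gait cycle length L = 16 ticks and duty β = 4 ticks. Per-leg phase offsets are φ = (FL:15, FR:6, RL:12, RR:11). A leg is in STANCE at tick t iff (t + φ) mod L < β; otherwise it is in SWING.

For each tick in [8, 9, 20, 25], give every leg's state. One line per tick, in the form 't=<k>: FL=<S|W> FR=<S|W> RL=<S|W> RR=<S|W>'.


t=8: phase=(7,14,4,3) vs β=4 → FL=W FR=W RL=W RR=S
t=9: phase=(8,15,5,4) vs β=4 → FL=W FR=W RL=W RR=W
t=20: phase=(3,10,0,15) vs β=4 → FL=S FR=W RL=S RR=W
t=25: phase=(8,15,5,4) vs β=4 → FL=W FR=W RL=W RR=W

t=8: FL=W FR=W RL=W RR=S
t=9: FL=W FR=W RL=W RR=W
t=20: FL=S FR=W RL=S RR=W
t=25: FL=W FR=W RL=W RR=W


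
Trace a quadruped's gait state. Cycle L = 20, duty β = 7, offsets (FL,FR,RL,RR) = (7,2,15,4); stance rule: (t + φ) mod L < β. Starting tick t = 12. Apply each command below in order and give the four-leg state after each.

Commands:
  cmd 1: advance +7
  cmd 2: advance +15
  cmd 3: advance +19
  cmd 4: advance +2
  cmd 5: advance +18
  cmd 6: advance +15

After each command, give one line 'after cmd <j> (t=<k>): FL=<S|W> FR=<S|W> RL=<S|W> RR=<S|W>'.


after cmd 1 (t=19): FL=S FR=S RL=W RR=S
after cmd 2 (t=34): FL=S FR=W RL=W RR=W
after cmd 3 (t=53): FL=S FR=W RL=W RR=W
after cmd 4 (t=55): FL=S FR=W RL=W RR=W
after cmd 5 (t=73): FL=S FR=W RL=W RR=W
after cmd 6 (t=88): FL=W FR=W RL=S RR=W

start t=12: FL=W FR=W RL=W RR=W
cmd 1: advance +7 → t=19, phase=(6,1,14,3) → FL=S FR=S RL=W RR=S
cmd 2: advance +15 → t=34, phase=(1,16,9,18) → FL=S FR=W RL=W RR=W
cmd 3: advance +19 → t=53, phase=(0,15,8,17) → FL=S FR=W RL=W RR=W
cmd 4: advance +2 → t=55, phase=(2,17,10,19) → FL=S FR=W RL=W RR=W
cmd 5: advance +18 → t=73, phase=(0,15,8,17) → FL=S FR=W RL=W RR=W
cmd 6: advance +15 → t=88, phase=(15,10,3,12) → FL=W FR=W RL=S RR=W


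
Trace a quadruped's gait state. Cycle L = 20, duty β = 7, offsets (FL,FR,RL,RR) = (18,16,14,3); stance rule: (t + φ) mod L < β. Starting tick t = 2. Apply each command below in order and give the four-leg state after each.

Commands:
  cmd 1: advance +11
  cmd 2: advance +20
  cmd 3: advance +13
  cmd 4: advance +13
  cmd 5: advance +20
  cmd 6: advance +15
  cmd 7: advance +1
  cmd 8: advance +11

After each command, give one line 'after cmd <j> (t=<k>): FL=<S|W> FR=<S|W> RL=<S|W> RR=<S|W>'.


start t=2: FL=S FR=W RL=W RR=S
cmd 1: advance +11 → t=13, phase=(11,9,7,16) → FL=W FR=W RL=W RR=W
cmd 2: advance +20 → t=33, phase=(11,9,7,16) → FL=W FR=W RL=W RR=W
cmd 3: advance +13 → t=46, phase=(4,2,0,9) → FL=S FR=S RL=S RR=W
cmd 4: advance +13 → t=59, phase=(17,15,13,2) → FL=W FR=W RL=W RR=S
cmd 5: advance +20 → t=79, phase=(17,15,13,2) → FL=W FR=W RL=W RR=S
cmd 6: advance +15 → t=94, phase=(12,10,8,17) → FL=W FR=W RL=W RR=W
cmd 7: advance +1 → t=95, phase=(13,11,9,18) → FL=W FR=W RL=W RR=W
cmd 8: advance +11 → t=106, phase=(4,2,0,9) → FL=S FR=S RL=S RR=W

after cmd 1 (t=13): FL=W FR=W RL=W RR=W
after cmd 2 (t=33): FL=W FR=W RL=W RR=W
after cmd 3 (t=46): FL=S FR=S RL=S RR=W
after cmd 4 (t=59): FL=W FR=W RL=W RR=S
after cmd 5 (t=79): FL=W FR=W RL=W RR=S
after cmd 6 (t=94): FL=W FR=W RL=W RR=W
after cmd 7 (t=95): FL=W FR=W RL=W RR=W
after cmd 8 (t=106): FL=S FR=S RL=S RR=W
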